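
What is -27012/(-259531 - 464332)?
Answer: 27012/723863 ≈ 0.037316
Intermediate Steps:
-27012/(-259531 - 464332) = -27012/(-723863) = -27012*(-1/723863) = 27012/723863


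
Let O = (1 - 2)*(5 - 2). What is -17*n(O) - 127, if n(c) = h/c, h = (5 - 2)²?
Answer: -76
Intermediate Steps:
O = -3 (O = -1*3 = -3)
h = 9 (h = 3² = 9)
n(c) = 9/c
-17*n(O) - 127 = -153/(-3) - 127 = -153*(-1)/3 - 127 = -17*(-3) - 127 = 51 - 127 = -76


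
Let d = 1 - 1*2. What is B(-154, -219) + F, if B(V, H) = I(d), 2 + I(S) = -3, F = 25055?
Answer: 25050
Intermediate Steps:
d = -1 (d = 1 - 2 = -1)
I(S) = -5 (I(S) = -2 - 3 = -5)
B(V, H) = -5
B(-154, -219) + F = -5 + 25055 = 25050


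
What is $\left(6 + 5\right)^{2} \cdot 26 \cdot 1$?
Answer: $3146$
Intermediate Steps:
$\left(6 + 5\right)^{2} \cdot 26 \cdot 1 = 11^{2} \cdot 26 \cdot 1 = 121 \cdot 26 \cdot 1 = 3146 \cdot 1 = 3146$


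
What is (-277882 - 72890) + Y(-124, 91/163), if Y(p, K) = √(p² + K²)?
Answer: -350772 + 5*√16341329/163 ≈ -3.5065e+5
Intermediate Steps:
Y(p, K) = √(K² + p²)
(-277882 - 72890) + Y(-124, 91/163) = (-277882 - 72890) + √((91/163)² + (-124)²) = -350772 + √((91*(1/163))² + 15376) = -350772 + √((91/163)² + 15376) = -350772 + √(8281/26569 + 15376) = -350772 + √(408533225/26569) = -350772 + 5*√16341329/163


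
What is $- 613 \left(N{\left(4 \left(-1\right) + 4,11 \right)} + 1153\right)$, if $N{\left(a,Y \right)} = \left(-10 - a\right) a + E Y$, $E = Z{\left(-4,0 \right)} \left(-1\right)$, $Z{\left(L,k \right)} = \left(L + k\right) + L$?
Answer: $-760733$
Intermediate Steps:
$Z{\left(L,k \right)} = k + 2 L$
$E = 8$ ($E = \left(0 + 2 \left(-4\right)\right) \left(-1\right) = \left(0 - 8\right) \left(-1\right) = \left(-8\right) \left(-1\right) = 8$)
$N{\left(a,Y \right)} = 8 Y + a \left(-10 - a\right)$ ($N{\left(a,Y \right)} = \left(-10 - a\right) a + 8 Y = a \left(-10 - a\right) + 8 Y = 8 Y + a \left(-10 - a\right)$)
$- 613 \left(N{\left(4 \left(-1\right) + 4,11 \right)} + 1153\right) = - 613 \left(\left(- \left(4 \left(-1\right) + 4\right)^{2} - 10 \left(4 \left(-1\right) + 4\right) + 8 \cdot 11\right) + 1153\right) = - 613 \left(\left(- \left(-4 + 4\right)^{2} - 10 \left(-4 + 4\right) + 88\right) + 1153\right) = - 613 \left(\left(- 0^{2} - 0 + 88\right) + 1153\right) = - 613 \left(\left(\left(-1\right) 0 + 0 + 88\right) + 1153\right) = - 613 \left(\left(0 + 0 + 88\right) + 1153\right) = - 613 \left(88 + 1153\right) = \left(-613\right) 1241 = -760733$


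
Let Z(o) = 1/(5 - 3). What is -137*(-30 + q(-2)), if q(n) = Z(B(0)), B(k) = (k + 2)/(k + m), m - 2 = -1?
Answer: 8083/2 ≈ 4041.5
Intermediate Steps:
m = 1 (m = 2 - 1 = 1)
B(k) = (2 + k)/(1 + k) (B(k) = (k + 2)/(k + 1) = (2 + k)/(1 + k))
Z(o) = 1/2
q(n) = 1/2
-137*(-30 + q(-2)) = -137*(-30 + 1/2) = -137*(-59/2) = 8083/2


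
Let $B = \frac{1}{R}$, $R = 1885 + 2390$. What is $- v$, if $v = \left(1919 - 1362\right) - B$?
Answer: $- \frac{2381174}{4275} \approx -557.0$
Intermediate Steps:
$R = 4275$
$B = \frac{1}{4275} \approx 0.00023392$
$v = \frac{2381174}{4275}$ ($v = \left(1919 - 1362\right) - \frac{1}{4275} = 557 - \frac{1}{4275} = \frac{2381174}{4275} \approx 557.0$)
$- v = \left(-1\right) \frac{2381174}{4275} = - \frac{2381174}{4275}$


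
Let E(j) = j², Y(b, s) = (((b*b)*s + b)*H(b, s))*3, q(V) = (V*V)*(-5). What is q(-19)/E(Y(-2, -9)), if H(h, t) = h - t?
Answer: -5/1764 ≈ -0.0028345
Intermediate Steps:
q(V) = -5*V² (q(V) = V²*(-5) = -5*V²)
Y(b, s) = 3*(b - s)*(b + s*b²) (Y(b, s) = (((b*b)*s + b)*(b - s))*3 = ((b²*s + b)*(b - s))*3 = ((s*b² + b)*(b - s))*3 = ((b + s*b²)*(b - s))*3 = ((b - s)*(b + s*b²))*3 = 3*(b - s)*(b + s*b²))
q(-19)/E(Y(-2, -9)) = (-5*(-19)²)/((3*(-2)*(1 - 2*(-9))*(-2 - 1*(-9)))²) = (-5*361)/((3*(-2)*(1 + 18)*(-2 + 9))²) = -1805/((3*(-2)*19*7)²) = -1805/((-798)²) = -1805/636804 = -1805*1/636804 = -5/1764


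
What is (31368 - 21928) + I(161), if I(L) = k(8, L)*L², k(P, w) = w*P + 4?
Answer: 33499372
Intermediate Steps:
k(P, w) = 4 + P*w (k(P, w) = P*w + 4 = 4 + P*w)
I(L) = L²*(4 + 8*L) (I(L) = (4 + 8*L)*L² = L²*(4 + 8*L))
(31368 - 21928) + I(161) = (31368 - 21928) + 161²*(4 + 8*161) = 9440 + 25921*(4 + 1288) = 9440 + 25921*1292 = 9440 + 33489932 = 33499372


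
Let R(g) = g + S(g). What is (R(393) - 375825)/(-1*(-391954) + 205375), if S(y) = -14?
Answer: -375446/597329 ≈ -0.62854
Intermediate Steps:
R(g) = -14 + g (R(g) = g - 14 = -14 + g)
(R(393) - 375825)/(-1*(-391954) + 205375) = ((-14 + 393) - 375825)/(-1*(-391954) + 205375) = (379 - 375825)/(391954 + 205375) = -375446/597329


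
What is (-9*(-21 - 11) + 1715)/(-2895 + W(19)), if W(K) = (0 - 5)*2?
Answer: -2003/2905 ≈ -0.68950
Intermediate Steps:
W(K) = -10 (W(K) = -5*2 = -10)
(-9*(-21 - 11) + 1715)/(-2895 + W(19)) = (-9*(-21 - 11) + 1715)/(-2895 - 10) = (-9*(-32) + 1715)/(-2905) = (288 + 1715)*(-1/2905) = 2003*(-1/2905) = -2003/2905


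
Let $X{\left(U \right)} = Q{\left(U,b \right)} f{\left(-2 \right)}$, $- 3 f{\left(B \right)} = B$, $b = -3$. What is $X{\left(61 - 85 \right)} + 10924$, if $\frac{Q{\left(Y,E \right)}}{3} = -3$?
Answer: $10918$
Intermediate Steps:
$Q{\left(Y,E \right)} = -9$ ($Q{\left(Y,E \right)} = 3 \left(-3\right) = -9$)
$f{\left(B \right)} = - \frac{B}{3}$
$X{\left(U \right)} = -6$ ($X{\left(U \right)} = - 9 \left(\left(- \frac{1}{3}\right) \left(-2\right)\right) = \left(-9\right) \frac{2}{3} = -6$)
$X{\left(61 - 85 \right)} + 10924 = -6 + 10924 = 10918$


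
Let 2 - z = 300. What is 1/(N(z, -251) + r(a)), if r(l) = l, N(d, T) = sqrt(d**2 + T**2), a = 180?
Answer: -36/23881 + sqrt(151805)/119405 ≈ 0.0017556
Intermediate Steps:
z = -298 (z = 2 - 1*300 = 2 - 300 = -298)
N(d, T) = sqrt(T**2 + d**2)
1/(N(z, -251) + r(a)) = 1/(sqrt((-251)**2 + (-298)**2) + 180) = 1/(sqrt(63001 + 88804) + 180) = 1/(sqrt(151805) + 180) = 1/(180 + sqrt(151805))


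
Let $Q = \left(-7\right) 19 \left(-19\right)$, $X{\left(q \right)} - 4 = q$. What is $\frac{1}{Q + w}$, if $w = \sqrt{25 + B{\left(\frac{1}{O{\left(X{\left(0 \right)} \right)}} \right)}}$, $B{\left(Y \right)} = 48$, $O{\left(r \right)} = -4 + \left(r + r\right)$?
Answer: $\frac{2527}{6385656} - \frac{\sqrt{73}}{6385656} \approx 0.00039439$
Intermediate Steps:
$X{\left(q \right)} = 4 + q$
$O{\left(r \right)} = -4 + 2 r$
$Q = 2527$ ($Q = \left(-133\right) \left(-19\right) = 2527$)
$w = \sqrt{73}$ ($w = \sqrt{25 + 48} = \sqrt{73} \approx 8.544$)
$\frac{1}{Q + w} = \frac{1}{2527 + \sqrt{73}}$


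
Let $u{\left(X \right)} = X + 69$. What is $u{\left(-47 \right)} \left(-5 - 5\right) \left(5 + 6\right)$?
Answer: $-2420$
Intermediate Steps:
$u{\left(X \right)} = 69 + X$
$u{\left(-47 \right)} \left(-5 - 5\right) \left(5 + 6\right) = \left(69 - 47\right) \left(-5 - 5\right) \left(5 + 6\right) = 22 \left(\left(-10\right) 11\right) = 22 \left(-110\right) = -2420$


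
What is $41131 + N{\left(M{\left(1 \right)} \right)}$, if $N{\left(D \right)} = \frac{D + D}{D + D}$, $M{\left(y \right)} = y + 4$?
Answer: $41132$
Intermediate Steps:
$M{\left(y \right)} = 4 + y$
$N{\left(D \right)} = 1$ ($N{\left(D \right)} = \frac{2 D}{2 D} = 2 D \frac{1}{2 D} = 1$)
$41131 + N{\left(M{\left(1 \right)} \right)} = 41131 + 1 = 41132$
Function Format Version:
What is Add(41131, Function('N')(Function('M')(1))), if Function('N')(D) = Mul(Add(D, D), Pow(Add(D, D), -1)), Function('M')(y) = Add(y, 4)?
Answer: 41132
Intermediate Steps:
Function('M')(y) = Add(4, y)
Function('N')(D) = 1 (Function('N')(D) = Mul(Mul(2, D), Pow(Mul(2, D), -1)) = Mul(Mul(2, D), Mul(Rational(1, 2), Pow(D, -1))) = 1)
Add(41131, Function('N')(Function('M')(1))) = Add(41131, 1) = 41132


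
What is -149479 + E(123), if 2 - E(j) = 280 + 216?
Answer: -149973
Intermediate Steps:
E(j) = -494 (E(j) = 2 - (280 + 216) = 2 - 1*496 = 2 - 496 = -494)
-149479 + E(123) = -149479 - 494 = -149973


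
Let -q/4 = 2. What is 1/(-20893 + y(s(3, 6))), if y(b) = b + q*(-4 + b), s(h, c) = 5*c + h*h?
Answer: -1/21134 ≈ -4.7317e-5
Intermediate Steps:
s(h, c) = h² + 5*c (s(h, c) = 5*c + h² = h² + 5*c)
q = -8 (q = -4*2 = -8)
y(b) = 32 - 7*b (y(b) = b - 8*(-4 + b) = b + (32 - 8*b) = 32 - 7*b)
1/(-20893 + y(s(3, 6))) = 1/(-20893 + (32 - 7*(3² + 5*6))) = 1/(-20893 + (32 - 7*(9 + 30))) = 1/(-20893 + (32 - 7*39)) = 1/(-20893 + (32 - 273)) = 1/(-20893 - 241) = 1/(-21134) = -1/21134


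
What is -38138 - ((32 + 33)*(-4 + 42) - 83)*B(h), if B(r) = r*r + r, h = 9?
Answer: -252968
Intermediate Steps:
B(r) = r + r² (B(r) = r² + r = r + r²)
-38138 - ((32 + 33)*(-4 + 42) - 83)*B(h) = -38138 - ((32 + 33)*(-4 + 42) - 83)*9*(1 + 9) = -38138 - (65*38 - 83)*9*10 = -38138 - (2470 - 83)*90 = -38138 - 2387*90 = -38138 - 1*214830 = -38138 - 214830 = -252968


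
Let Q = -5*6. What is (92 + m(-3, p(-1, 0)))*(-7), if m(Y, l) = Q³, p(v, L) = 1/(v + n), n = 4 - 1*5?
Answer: 188356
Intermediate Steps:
Q = -30
n = -1 (n = 4 - 5 = -1)
p(v, L) = 1/(-1 + v) (p(v, L) = 1/(v - 1) = 1/(-1 + v))
m(Y, l) = -27000 (m(Y, l) = (-30)³ = -27000)
(92 + m(-3, p(-1, 0)))*(-7) = (92 - 27000)*(-7) = -26908*(-7) = 188356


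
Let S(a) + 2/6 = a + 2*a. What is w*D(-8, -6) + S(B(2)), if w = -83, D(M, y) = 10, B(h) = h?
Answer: -2473/3 ≈ -824.33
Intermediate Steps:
S(a) = -⅓ + 3*a (S(a) = -⅓ + (a + 2*a) = -⅓ + 3*a)
w*D(-8, -6) + S(B(2)) = -83*10 + (-⅓ + 3*2) = -830 + (-⅓ + 6) = -830 + 17/3 = -2473/3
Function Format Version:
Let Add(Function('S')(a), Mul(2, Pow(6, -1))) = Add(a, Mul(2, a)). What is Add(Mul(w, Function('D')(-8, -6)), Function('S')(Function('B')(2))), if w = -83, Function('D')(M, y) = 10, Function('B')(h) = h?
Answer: Rational(-2473, 3) ≈ -824.33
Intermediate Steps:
Function('S')(a) = Add(Rational(-1, 3), Mul(3, a)) (Function('S')(a) = Add(Rational(-1, 3), Add(a, Mul(2, a))) = Add(Rational(-1, 3), Mul(3, a)))
Add(Mul(w, Function('D')(-8, -6)), Function('S')(Function('B')(2))) = Add(Mul(-83, 10), Add(Rational(-1, 3), Mul(3, 2))) = Add(-830, Add(Rational(-1, 3), 6)) = Add(-830, Rational(17, 3)) = Rational(-2473, 3)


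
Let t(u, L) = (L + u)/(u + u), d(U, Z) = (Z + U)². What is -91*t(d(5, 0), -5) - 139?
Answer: -877/5 ≈ -175.40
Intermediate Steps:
d(U, Z) = (U + Z)²
t(u, L) = (L + u)/(2*u) (t(u, L) = (L + u)/((2*u)) = (L + u)*(1/(2*u)) = (L + u)/(2*u))
-91*t(d(5, 0), -5) - 139 = -91*(-5 + (5 + 0)²)/(2*((5 + 0)²)) - 139 = -91*(-5 + 5²)/(2*(5²)) - 139 = -91*(-5 + 25)/(2*25) - 139 = -91*20/(2*25) - 139 = -91*⅖ - 139 = -182/5 - 139 = -877/5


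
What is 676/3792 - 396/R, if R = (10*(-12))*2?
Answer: 4333/2370 ≈ 1.8283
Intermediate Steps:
R = -240 (R = -120*2 = -240)
676/3792 - 396/R = 676/3792 - 396/(-240) = 676*(1/3792) - 396*(-1/240) = 169/948 + 33/20 = 4333/2370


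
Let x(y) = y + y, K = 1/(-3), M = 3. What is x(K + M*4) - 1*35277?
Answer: -105761/3 ≈ -35254.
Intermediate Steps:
K = -⅓ ≈ -0.33333
x(y) = 2*y
x(K + M*4) - 1*35277 = 2*(-⅓ + 3*4) - 1*35277 = 2*(-⅓ + 12) - 35277 = 2*(35/3) - 35277 = 70/3 - 35277 = -105761/3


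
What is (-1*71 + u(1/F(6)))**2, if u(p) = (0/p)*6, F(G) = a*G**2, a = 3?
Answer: 5041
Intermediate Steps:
F(G) = 3*G**2
u(p) = 0 (u(p) = 0*6 = 0)
(-1*71 + u(1/F(6)))**2 = (-1*71 + 0)**2 = (-71 + 0)**2 = (-71)**2 = 5041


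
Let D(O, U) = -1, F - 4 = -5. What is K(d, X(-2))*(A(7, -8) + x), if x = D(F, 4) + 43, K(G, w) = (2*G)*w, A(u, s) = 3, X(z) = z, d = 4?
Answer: -720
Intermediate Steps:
F = -1 (F = 4 - 5 = -1)
K(G, w) = 2*G*w
x = 42 (x = -1 + 43 = 42)
K(d, X(-2))*(A(7, -8) + x) = (2*4*(-2))*(3 + 42) = -16*45 = -720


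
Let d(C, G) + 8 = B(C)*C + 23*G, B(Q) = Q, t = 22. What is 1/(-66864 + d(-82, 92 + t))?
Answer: -1/57526 ≈ -1.7383e-5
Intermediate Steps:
d(C, G) = -8 + C**2 + 23*G (d(C, G) = -8 + (C*C + 23*G) = -8 + (C**2 + 23*G) = -8 + C**2 + 23*G)
1/(-66864 + d(-82, 92 + t)) = 1/(-66864 + (-8 + (-82)**2 + 23*(92 + 22))) = 1/(-66864 + (-8 + 6724 + 23*114)) = 1/(-66864 + (-8 + 6724 + 2622)) = 1/(-66864 + 9338) = 1/(-57526) = -1/57526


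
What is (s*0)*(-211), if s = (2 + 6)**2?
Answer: 0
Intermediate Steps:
s = 64 (s = 8**2 = 64)
(s*0)*(-211) = (64*0)*(-211) = 0*(-211) = 0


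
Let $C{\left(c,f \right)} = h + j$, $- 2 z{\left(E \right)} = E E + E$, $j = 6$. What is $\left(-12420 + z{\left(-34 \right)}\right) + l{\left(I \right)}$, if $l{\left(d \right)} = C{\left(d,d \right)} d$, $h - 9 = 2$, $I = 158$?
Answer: $-10295$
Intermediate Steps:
$h = 11$ ($h = 9 + 2 = 11$)
$z{\left(E \right)} = - \frac{E}{2} - \frac{E^{2}}{2}$ ($z{\left(E \right)} = - \frac{E E + E}{2} = - \frac{E^{2} + E}{2} = - \frac{E + E^{2}}{2} = - \frac{E}{2} - \frac{E^{2}}{2}$)
$C{\left(c,f \right)} = 17$ ($C{\left(c,f \right)} = 11 + 6 = 17$)
$l{\left(d \right)} = 17 d$
$\left(-12420 + z{\left(-34 \right)}\right) + l{\left(I \right)} = \left(-12420 - - 17 \left(1 - 34\right)\right) + 17 \cdot 158 = \left(-12420 - \left(-17\right) \left(-33\right)\right) + 2686 = \left(-12420 - 561\right) + 2686 = -12981 + 2686 = -10295$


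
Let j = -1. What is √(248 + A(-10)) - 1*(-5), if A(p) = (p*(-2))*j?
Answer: 5 + 2*√57 ≈ 20.100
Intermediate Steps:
A(p) = 2*p (A(p) = (p*(-2))*(-1) = -2*p*(-1) = 2*p)
√(248 + A(-10)) - 1*(-5) = √(248 + 2*(-10)) - 1*(-5) = √(248 - 20) + 5 = √228 + 5 = 2*√57 + 5 = 5 + 2*√57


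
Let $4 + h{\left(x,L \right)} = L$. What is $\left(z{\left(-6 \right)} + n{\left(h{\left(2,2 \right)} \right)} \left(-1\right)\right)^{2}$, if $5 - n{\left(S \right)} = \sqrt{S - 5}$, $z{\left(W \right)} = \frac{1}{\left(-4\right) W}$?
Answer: $\frac{10129}{576} - \frac{119 i \sqrt{7}}{12} \approx 17.585 - 26.237 i$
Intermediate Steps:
$h{\left(x,L \right)} = -4 + L$
$z{\left(W \right)} = - \frac{1}{4 W}$
$n{\left(S \right)} = 5 - \sqrt{-5 + S}$ ($n{\left(S \right)} = 5 - \sqrt{S - 5} = 5 - \sqrt{-5 + S}$)
$\left(z{\left(-6 \right)} + n{\left(h{\left(2,2 \right)} \right)} \left(-1\right)\right)^{2} = \left(- \frac{1}{4 \left(-6\right)} + \left(5 - \sqrt{-5 + \left(-4 + 2\right)}\right) \left(-1\right)\right)^{2} = \left(\left(- \frac{1}{4}\right) \left(- \frac{1}{6}\right) + \left(5 - \sqrt{-5 - 2}\right) \left(-1\right)\right)^{2} = \left(\frac{1}{24} + \left(5 - \sqrt{-7}\right) \left(-1\right)\right)^{2} = \left(\frac{1}{24} + \left(5 - i \sqrt{7}\right) \left(-1\right)\right)^{2} = \left(\frac{1}{24} - \left(5 - i \sqrt{7}\right)\right)^{2} = \left(- \frac{119}{24} + i \sqrt{7}\right)^{2}$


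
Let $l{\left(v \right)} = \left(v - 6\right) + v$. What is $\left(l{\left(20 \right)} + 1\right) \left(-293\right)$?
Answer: $-10255$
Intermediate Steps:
$l{\left(v \right)} = -6 + 2 v$ ($l{\left(v \right)} = \left(-6 + v\right) + v = -6 + 2 v$)
$\left(l{\left(20 \right)} + 1\right) \left(-293\right) = \left(\left(-6 + 2 \cdot 20\right) + 1\right) \left(-293\right) = \left(\left(-6 + 40\right) + 1\right) \left(-293\right) = \left(34 + 1\right) \left(-293\right) = 35 \left(-293\right) = -10255$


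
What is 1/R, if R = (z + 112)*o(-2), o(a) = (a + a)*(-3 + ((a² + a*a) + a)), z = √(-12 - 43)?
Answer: I/(12*(√55 - 112*I)) ≈ -0.0007408 + 4.9053e-5*I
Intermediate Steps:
z = I*√55 (z = √(-55) = I*√55 ≈ 7.4162*I)
o(a) = 2*a*(-3 + a + 2*a²) (o(a) = (2*a)*(-3 + ((a² + a²) + a)) = (2*a)*(-3 + (2*a² + a)) = (2*a)*(-3 + (a + 2*a²)) = (2*a)*(-3 + a + 2*a²) = 2*a*(-3 + a + 2*a²))
R = -1344 - 12*I*√55 (R = (I*√55 + 112)*(2*(-2)*(-3 - 2 + 2*(-2)²)) = (112 + I*√55)*(2*(-2)*(-3 - 2 + 2*4)) = (112 + I*√55)*(2*(-2)*(-3 - 2 + 8)) = (112 + I*√55)*(2*(-2)*3) = (112 + I*√55)*(-12) = -1344 - 12*I*√55 ≈ -1344.0 - 88.994*I)
1/R = 1/(-1344 - 12*I*√55)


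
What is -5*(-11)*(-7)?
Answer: -385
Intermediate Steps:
-5*(-11)*(-7) = 55*(-7) = -385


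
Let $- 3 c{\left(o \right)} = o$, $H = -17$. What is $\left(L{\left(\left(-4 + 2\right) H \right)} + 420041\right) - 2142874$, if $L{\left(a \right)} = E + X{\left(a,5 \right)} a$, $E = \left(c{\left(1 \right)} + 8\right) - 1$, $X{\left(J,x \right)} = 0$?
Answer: $- \frac{5168479}{3} \approx -1.7228 \cdot 10^{6}$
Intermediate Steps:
$c{\left(o \right)} = - \frac{o}{3}$
$E = \frac{20}{3}$ ($E = \left(\left(- \frac{1}{3}\right) 1 + 8\right) - 1 = \left(- \frac{1}{3} + 8\right) - 1 = \frac{23}{3} - 1 = \frac{20}{3} \approx 6.6667$)
$L{\left(a \right)} = \frac{20}{3}$ ($L{\left(a \right)} = \frac{20}{3} + 0 a = \frac{20}{3} + 0 = \frac{20}{3}$)
$\left(L{\left(\left(-4 + 2\right) H \right)} + 420041\right) - 2142874 = \left(\frac{20}{3} + 420041\right) - 2142874 = \frac{1260143}{3} - 2142874 = - \frac{5168479}{3}$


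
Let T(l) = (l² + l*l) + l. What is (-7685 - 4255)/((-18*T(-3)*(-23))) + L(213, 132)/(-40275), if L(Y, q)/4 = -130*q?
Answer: -40466/185265 ≈ -0.21842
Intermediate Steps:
L(Y, q) = -520*q (L(Y, q) = 4*(-130*q) = -520*q)
T(l) = l + 2*l² (T(l) = (l² + l²) + l = 2*l² + l = l + 2*l²)
(-7685 - 4255)/((-18*T(-3)*(-23))) + L(213, 132)/(-40275) = (-7685 - 4255)/((-(-54)*(1 + 2*(-3))*(-23))) - 520*132/(-40275) = -11940*(-1/(1242*(1 - 6))) - 68640*(-1/40275) = -11940/(-(-54)*(-5)*(-23)) + 4576/2685 = -11940/(-18*15*(-23)) + 4576/2685 = -11940/((-270*(-23))) + 4576/2685 = -11940/6210 + 4576/2685 = -11940*1/6210 + 4576/2685 = -398/207 + 4576/2685 = -40466/185265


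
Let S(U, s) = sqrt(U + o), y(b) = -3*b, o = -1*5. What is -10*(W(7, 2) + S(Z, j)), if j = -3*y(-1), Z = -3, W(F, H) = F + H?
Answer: -90 - 20*I*sqrt(2) ≈ -90.0 - 28.284*I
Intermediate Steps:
o = -5
j = -9 (j = -(-9)*(-1) = -3*3 = -9)
S(U, s) = sqrt(-5 + U) (S(U, s) = sqrt(U - 5) = sqrt(-5 + U))
-10*(W(7, 2) + S(Z, j)) = -10*((7 + 2) + sqrt(-5 - 3)) = -10*(9 + sqrt(-8)) = -10*(9 + 2*I*sqrt(2)) = -90 - 20*I*sqrt(2)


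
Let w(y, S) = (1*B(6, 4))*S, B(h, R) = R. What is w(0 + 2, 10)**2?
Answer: 1600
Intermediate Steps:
w(y, S) = 4*S (w(y, S) = (1*4)*S = 4*S)
w(0 + 2, 10)**2 = (4*10)**2 = 40**2 = 1600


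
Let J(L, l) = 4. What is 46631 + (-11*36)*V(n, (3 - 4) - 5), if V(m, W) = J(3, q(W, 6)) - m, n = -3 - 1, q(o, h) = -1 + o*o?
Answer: 43463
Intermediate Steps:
q(o, h) = -1 + o²
n = -4
V(m, W) = 4 - m
46631 + (-11*36)*V(n, (3 - 4) - 5) = 46631 + (-11*36)*(4 - 1*(-4)) = 46631 - 396*(4 + 4) = 46631 - 396*8 = 46631 - 3168 = 43463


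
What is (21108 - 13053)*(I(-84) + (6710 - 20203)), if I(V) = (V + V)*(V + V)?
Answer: 118658205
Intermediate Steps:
I(V) = 4*V² (I(V) = (2*V)*(2*V) = 4*V²)
(21108 - 13053)*(I(-84) + (6710 - 20203)) = (21108 - 13053)*(4*(-84)² + (6710 - 20203)) = 8055*(4*7056 - 13493) = 8055*(28224 - 13493) = 8055*14731 = 118658205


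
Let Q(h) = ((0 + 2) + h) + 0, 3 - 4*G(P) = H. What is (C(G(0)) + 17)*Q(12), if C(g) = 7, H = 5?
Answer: 336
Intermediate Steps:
G(P) = -½ (G(P) = ¾ - ¼*5 = ¾ - 5/4 = -½)
Q(h) = 2 + h (Q(h) = (2 + h) + 0 = 2 + h)
(C(G(0)) + 17)*Q(12) = (7 + 17)*(2 + 12) = 24*14 = 336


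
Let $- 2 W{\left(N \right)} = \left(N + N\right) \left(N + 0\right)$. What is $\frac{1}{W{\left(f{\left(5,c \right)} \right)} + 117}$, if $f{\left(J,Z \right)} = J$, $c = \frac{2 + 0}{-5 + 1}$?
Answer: $\frac{1}{92} \approx 0.01087$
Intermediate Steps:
$c = - \frac{1}{2}$ ($c = \frac{2}{-4} = 2 \left(- \frac{1}{4}\right) = - \frac{1}{2} \approx -0.5$)
$W{\left(N \right)} = - N^{2}$ ($W{\left(N \right)} = - \frac{\left(N + N\right) \left(N + 0\right)}{2} = - \frac{2 N N}{2} = - \frac{2 N^{2}}{2} = - N^{2}$)
$\frac{1}{W{\left(f{\left(5,c \right)} \right)} + 117} = \frac{1}{- 5^{2} + 117} = \frac{1}{\left(-1\right) 25 + 117} = \frac{1}{-25 + 117} = \frac{1}{92}$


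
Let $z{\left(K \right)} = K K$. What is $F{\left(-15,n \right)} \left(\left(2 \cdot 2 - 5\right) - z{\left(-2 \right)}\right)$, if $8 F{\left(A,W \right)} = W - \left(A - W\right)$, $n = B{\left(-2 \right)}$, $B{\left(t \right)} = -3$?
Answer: $- \frac{45}{8} \approx -5.625$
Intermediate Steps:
$z{\left(K \right)} = K^{2}$
$n = -3$
$F{\left(A,W \right)} = - \frac{A}{8} + \frac{W}{4}$ ($F{\left(A,W \right)} = \frac{W - \left(A - W\right)}{8} = \frac{- A + 2 W}{8} = - \frac{A}{8} + \frac{W}{4}$)
$F{\left(-15,n \right)} \left(\left(2 \cdot 2 - 5\right) - z{\left(-2 \right)}\right) = \left(\left(- \frac{1}{8}\right) \left(-15\right) + \frac{1}{4} \left(-3\right)\right) \left(\left(2 \cdot 2 - 5\right) - \left(-2\right)^{2}\right) = \left(\frac{15}{8} - \frac{3}{4}\right) \left(\left(4 - 5\right) - 4\right) = \frac{9 \left(-1 - 4\right)}{8} = \frac{9}{8} \left(-5\right) = - \frac{45}{8}$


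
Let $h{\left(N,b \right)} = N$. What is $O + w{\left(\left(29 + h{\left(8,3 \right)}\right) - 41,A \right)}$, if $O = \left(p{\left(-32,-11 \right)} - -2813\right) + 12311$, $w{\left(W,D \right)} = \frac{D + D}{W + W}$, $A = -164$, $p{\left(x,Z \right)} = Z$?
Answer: $15154$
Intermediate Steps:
$w{\left(W,D \right)} = \frac{D}{W}$ ($w{\left(W,D \right)} = \frac{2 D}{2 W} = 2 D \frac{1}{2 W} = \frac{D}{W}$)
$O = 15113$ ($O = \left(-11 - -2813\right) + 12311 = \left(-11 + 2813\right) + 12311 = 2802 + 12311 = 15113$)
$O + w{\left(\left(29 + h{\left(8,3 \right)}\right) - 41,A \right)} = 15113 - \frac{164}{\left(29 + 8\right) - 41} = 15113 - \frac{164}{37 - 41} = 15113 - \frac{164}{-4} = 15113 - -41 = 15113 + 41 = 15154$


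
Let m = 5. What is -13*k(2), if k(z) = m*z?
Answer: -130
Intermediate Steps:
k(z) = 5*z
-13*k(2) = -65*2 = -13*10 = -130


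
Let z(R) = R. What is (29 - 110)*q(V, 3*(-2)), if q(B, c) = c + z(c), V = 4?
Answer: 972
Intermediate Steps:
q(B, c) = 2*c (q(B, c) = c + c = 2*c)
(29 - 110)*q(V, 3*(-2)) = (29 - 110)*(2*(3*(-2))) = -162*(-6) = -81*(-12) = 972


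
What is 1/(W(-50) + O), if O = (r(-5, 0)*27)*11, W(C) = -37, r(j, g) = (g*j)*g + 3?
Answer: 1/854 ≈ 0.0011710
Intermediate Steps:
r(j, g) = 3 + j*g² (r(j, g) = j*g² + 3 = 3 + j*g²)
O = 891 (O = ((3 - 5*0²)*27)*11 = ((3 - 5*0)*27)*11 = ((3 + 0)*27)*11 = (3*27)*11 = 81*11 = 891)
1/(W(-50) + O) = 1/(-37 + 891) = 1/854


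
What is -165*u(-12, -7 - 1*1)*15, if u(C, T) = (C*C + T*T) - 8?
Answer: -495000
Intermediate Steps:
u(C, T) = -8 + C² + T² (u(C, T) = (C² + T²) - 8 = -8 + C² + T²)
-165*u(-12, -7 - 1*1)*15 = -165*(-8 + (-12)² + (-7 - 1*1)²)*15 = -165*(-8 + 144 + (-7 - 1)²)*15 = -165*(-8 + 144 + (-8)²)*15 = -165*(-8 + 144 + 64)*15 = -165*200*15 = -33000*15 = -495000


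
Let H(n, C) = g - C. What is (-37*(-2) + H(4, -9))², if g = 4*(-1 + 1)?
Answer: 6889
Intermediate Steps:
g = 0 (g = 4*0 = 0)
H(n, C) = -C (H(n, C) = 0 - C = -C)
(-37*(-2) + H(4, -9))² = (-37*(-2) - 1*(-9))² = (74 + 9)² = 83² = 6889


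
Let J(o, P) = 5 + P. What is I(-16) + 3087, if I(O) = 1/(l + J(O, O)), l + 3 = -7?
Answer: 64826/21 ≈ 3087.0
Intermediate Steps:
l = -10 (l = -3 - 7 = -10)
I(O) = 1/(-5 + O) (I(O) = 1/(-10 + (5 + O)) = 1/(-5 + O))
I(-16) + 3087 = 1/(-5 - 16) + 3087 = 1/(-21) + 3087 = -1/21 + 3087 = 64826/21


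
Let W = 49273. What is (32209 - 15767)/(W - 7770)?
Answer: 16442/41503 ≈ 0.39616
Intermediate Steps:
(32209 - 15767)/(W - 7770) = (32209 - 15767)/(49273 - 7770) = 16442/41503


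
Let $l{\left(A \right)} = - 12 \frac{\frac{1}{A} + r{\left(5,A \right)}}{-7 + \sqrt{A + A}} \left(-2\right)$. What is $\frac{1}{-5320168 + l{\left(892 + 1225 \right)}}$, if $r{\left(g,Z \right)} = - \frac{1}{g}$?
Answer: $- \frac{34647351170115005}{184329729257523655200328} + \frac{931480 \sqrt{4234}}{23041216157190456900041} \approx -1.8796 \cdot 10^{-7}$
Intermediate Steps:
$l{\left(A \right)} = \frac{24 \left(- \frac{1}{5} + \frac{1}{A}\right)}{-7 + \sqrt{2} \sqrt{A}}$ ($l{\left(A \right)} = - 12 \frac{\frac{1}{A} - \frac{1}{5}}{-7 + \sqrt{A + A}} \left(-2\right) = - 12 \frac{\frac{1}{A} - \frac{1}{5}}{-7 + \sqrt{2 A}} \left(-2\right) = - 12 \frac{\frac{1}{A} - \frac{1}{5}}{-7 + \sqrt{2} \sqrt{A}} \left(-2\right) = - 12 \frac{- \frac{1}{5} + \frac{1}{A}}{-7 + \sqrt{2} \sqrt{A}} \left(-2\right) = - \frac{12 \left(- \frac{1}{5} + \frac{1}{A}\right)}{-7 + \sqrt{2} \sqrt{A}} \left(-2\right) = \frac{24 \left(- \frac{1}{5} + \frac{1}{A}\right)}{-7 + \sqrt{2} \sqrt{A}}$)
$\frac{1}{-5320168 + l{\left(892 + 1225 \right)}} = \frac{1}{-5320168 + \frac{24 \left(5 - \left(892 + 1225\right)\right)}{5 \left(- 7 \left(892 + 1225\right) + \sqrt{2} \left(892 + 1225\right)^{\frac{3}{2}}\right)}} = \frac{1}{-5320168 + \frac{24 \left(5 - 2117\right)}{5 \left(\left(-7\right) 2117 + \sqrt{2} \cdot 2117^{\frac{3}{2}}\right)}} = \frac{1}{-5320168 + \frac{24 \left(5 - 2117\right)}{5 \left(-14819 + \sqrt{2} \cdot 2117 \sqrt{2117}\right)}} = \frac{1}{-5320168 + \frac{24}{5} \frac{1}{-14819 + 2117 \sqrt{4234}} \left(-2112\right)} = \frac{1}{-5320168 - \frac{50688}{5 \left(-14819 + 2117 \sqrt{4234}\right)}}$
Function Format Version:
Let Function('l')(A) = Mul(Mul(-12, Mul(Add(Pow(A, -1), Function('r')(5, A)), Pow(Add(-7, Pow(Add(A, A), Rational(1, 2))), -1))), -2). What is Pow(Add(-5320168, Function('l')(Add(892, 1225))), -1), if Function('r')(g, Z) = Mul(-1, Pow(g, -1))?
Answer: Add(Rational(-34647351170115005, 184329729257523655200328), Mul(Rational(931480, 23041216157190456900041), Pow(4234, Rational(1, 2)))) ≈ -1.8796e-7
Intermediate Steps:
Function('l')(A) = Mul(24, Pow(Add(-7, Mul(Pow(2, Rational(1, 2)), Pow(A, Rational(1, 2)))), -1), Add(Rational(-1, 5), Pow(A, -1))) (Function('l')(A) = Mul(Mul(-12, Mul(Add(Pow(A, -1), Mul(-1, Pow(5, -1))), Pow(Add(-7, Pow(Add(A, A), Rational(1, 2))), -1))), -2) = Mul(Mul(-12, Mul(Add(Pow(A, -1), Mul(-1, Rational(1, 5))), Pow(Add(-7, Pow(Mul(2, A), Rational(1, 2))), -1))), -2) = Mul(Mul(-12, Mul(Add(Pow(A, -1), Rational(-1, 5)), Pow(Add(-7, Mul(Pow(2, Rational(1, 2)), Pow(A, Rational(1, 2)))), -1))), -2) = Mul(Mul(-12, Mul(Add(Rational(-1, 5), Pow(A, -1)), Pow(Add(-7, Mul(Pow(2, Rational(1, 2)), Pow(A, Rational(1, 2)))), -1))), -2) = Mul(Mul(-12, Mul(Pow(Add(-7, Mul(Pow(2, Rational(1, 2)), Pow(A, Rational(1, 2)))), -1), Add(Rational(-1, 5), Pow(A, -1)))), -2) = Mul(Mul(-12, Pow(Add(-7, Mul(Pow(2, Rational(1, 2)), Pow(A, Rational(1, 2)))), -1), Add(Rational(-1, 5), Pow(A, -1))), -2) = Mul(24, Pow(Add(-7, Mul(Pow(2, Rational(1, 2)), Pow(A, Rational(1, 2)))), -1), Add(Rational(-1, 5), Pow(A, -1))))
Pow(Add(-5320168, Function('l')(Add(892, 1225))), -1) = Pow(Add(-5320168, Mul(Rational(24, 5), Pow(Add(Mul(-7, Add(892, 1225)), Mul(Pow(2, Rational(1, 2)), Pow(Add(892, 1225), Rational(3, 2)))), -1), Add(5, Mul(-1, Add(892, 1225))))), -1) = Pow(Add(-5320168, Mul(Rational(24, 5), Pow(Add(Mul(-7, 2117), Mul(Pow(2, Rational(1, 2)), Pow(2117, Rational(3, 2)))), -1), Add(5, Mul(-1, 2117)))), -1) = Pow(Add(-5320168, Mul(Rational(24, 5), Pow(Add(-14819, Mul(Pow(2, Rational(1, 2)), Mul(2117, Pow(2117, Rational(1, 2))))), -1), Add(5, -2117))), -1) = Pow(Add(-5320168, Mul(Rational(24, 5), Pow(Add(-14819, Mul(2117, Pow(4234, Rational(1, 2)))), -1), -2112)), -1) = Pow(Add(-5320168, Mul(Rational(-50688, 5), Pow(Add(-14819, Mul(2117, Pow(4234, Rational(1, 2)))), -1))), -1)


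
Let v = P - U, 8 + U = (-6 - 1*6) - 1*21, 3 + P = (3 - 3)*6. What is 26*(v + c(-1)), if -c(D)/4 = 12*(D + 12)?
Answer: -12740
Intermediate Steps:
c(D) = -576 - 48*D (c(D) = -48*(D + 12) = -48*(12 + D) = -4*(144 + 12*D) = -576 - 48*D)
P = -3 (P = -3 + (3 - 3)*6 = -3 + 0*6 = -3 + 0 = -3)
U = -41 (U = -8 + ((-6 - 1*6) - 1*21) = -8 + ((-6 - 6) - 21) = -8 + (-12 - 21) = -8 - 33 = -41)
v = 38 (v = -3 - 1*(-41) = -3 + 41 = 38)
26*(v + c(-1)) = 26*(38 + (-576 - 48*(-1))) = 26*(38 + (-576 + 48)) = 26*(38 - 528) = 26*(-490) = -12740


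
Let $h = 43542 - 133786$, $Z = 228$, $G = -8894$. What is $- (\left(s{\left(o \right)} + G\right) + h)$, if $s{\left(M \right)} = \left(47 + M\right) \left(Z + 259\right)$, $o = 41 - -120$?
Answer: $-2158$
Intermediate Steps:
$o = 161$ ($o = 41 + 120 = 161$)
$s{\left(M \right)} = 22889 + 487 M$ ($s{\left(M \right)} = \left(47 + M\right) \left(228 + 259\right) = \left(47 + M\right) 487 = 22889 + 487 M$)
$h = -90244$
$- (\left(s{\left(o \right)} + G\right) + h) = - (\left(\left(22889 + 487 \cdot 161\right) - 8894\right) - 90244) = - (\left(\left(22889 + 78407\right) - 8894\right) - 90244) = - (\left(101296 - 8894\right) - 90244) = - (92402 - 90244) = \left(-1\right) 2158 = -2158$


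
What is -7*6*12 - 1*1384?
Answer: -1888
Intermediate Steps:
-7*6*12 - 1*1384 = -42*12 - 1384 = -504 - 1384 = -1888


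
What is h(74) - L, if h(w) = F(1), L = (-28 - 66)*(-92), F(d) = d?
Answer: -8647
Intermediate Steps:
L = 8648 (L = -94*(-92) = 8648)
h(w) = 1
h(74) - L = 1 - 1*8648 = 1 - 8648 = -8647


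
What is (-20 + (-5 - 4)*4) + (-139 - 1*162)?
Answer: -357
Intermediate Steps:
(-20 + (-5 - 4)*4) + (-139 - 1*162) = (-20 - 9*4) + (-139 - 162) = (-20 - 36) - 301 = -56 - 301 = -357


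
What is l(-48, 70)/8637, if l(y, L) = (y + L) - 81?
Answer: -59/8637 ≈ -0.0068311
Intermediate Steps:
l(y, L) = -81 + L + y (l(y, L) = (L + y) - 81 = -81 + L + y)
l(-48, 70)/8637 = (-81 + 70 - 48)/8637 = -59*1/8637 = -59/8637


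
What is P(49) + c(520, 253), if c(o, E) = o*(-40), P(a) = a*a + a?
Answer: -18350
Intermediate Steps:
P(a) = a + a**2 (P(a) = a**2 + a = a + a**2)
c(o, E) = -40*o
P(49) + c(520, 253) = 49*(1 + 49) - 40*520 = 49*50 - 20800 = 2450 - 20800 = -18350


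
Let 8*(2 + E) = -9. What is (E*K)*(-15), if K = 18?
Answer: 3375/4 ≈ 843.75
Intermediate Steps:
E = -25/8 (E = -2 + (⅛)*(-9) = -2 - 9/8 = -25/8 ≈ -3.1250)
(E*K)*(-15) = -25/8*18*(-15) = -225/4*(-15) = 3375/4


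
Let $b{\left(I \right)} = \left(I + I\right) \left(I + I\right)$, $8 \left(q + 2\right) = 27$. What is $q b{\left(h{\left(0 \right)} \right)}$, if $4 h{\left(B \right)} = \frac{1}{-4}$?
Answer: $\frac{11}{512} \approx 0.021484$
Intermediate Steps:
$q = \frac{11}{8}$ ($q = -2 + \frac{1}{8} \cdot 27 = -2 + \frac{27}{8} = \frac{11}{8} \approx 1.375$)
$h{\left(B \right)} = - \frac{1}{16}$ ($h{\left(B \right)} = \frac{1}{4 \left(-4\right)} = \frac{1}{4} \left(- \frac{1}{4}\right) = - \frac{1}{16}$)
$b{\left(I \right)} = 4 I^{2}$ ($b{\left(I \right)} = 2 I 2 I = 4 I^{2}$)
$q b{\left(h{\left(0 \right)} \right)} = \frac{11 \cdot 4 \left(- \frac{1}{16}\right)^{2}}{8} = \frac{11 \cdot 4 \cdot \frac{1}{256}}{8} = \frac{11}{8} \cdot \frac{1}{64} = \frac{11}{512}$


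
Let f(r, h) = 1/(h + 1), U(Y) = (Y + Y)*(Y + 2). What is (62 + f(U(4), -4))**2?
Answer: 34225/9 ≈ 3802.8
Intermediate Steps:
U(Y) = 2*Y*(2 + Y) (U(Y) = (2*Y)*(2 + Y) = 2*Y*(2 + Y))
f(r, h) = 1/(1 + h)
(62 + f(U(4), -4))**2 = (62 + 1/(1 - 4))**2 = (62 + 1/(-3))**2 = (62 - 1/3)**2 = (185/3)**2 = 34225/9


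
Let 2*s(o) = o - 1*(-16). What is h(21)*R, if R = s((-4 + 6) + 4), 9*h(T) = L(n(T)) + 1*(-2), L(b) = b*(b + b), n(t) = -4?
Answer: 110/3 ≈ 36.667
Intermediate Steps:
s(o) = 8 + o/2 (s(o) = (o - 1*(-16))/2 = (o + 16)/2 = (16 + o)/2 = 8 + o/2)
L(b) = 2*b² (L(b) = b*(2*b) = 2*b²)
h(T) = 10/3 (h(T) = (2*(-4)² + 1*(-2))/9 = (2*16 - 2)/9 = (32 - 2)/9 = (⅑)*30 = 10/3)
R = 11 (R = 8 + ((-4 + 6) + 4)/2 = 8 + (2 + 4)/2 = 8 + (½)*6 = 8 + 3 = 11)
h(21)*R = (10/3)*11 = 110/3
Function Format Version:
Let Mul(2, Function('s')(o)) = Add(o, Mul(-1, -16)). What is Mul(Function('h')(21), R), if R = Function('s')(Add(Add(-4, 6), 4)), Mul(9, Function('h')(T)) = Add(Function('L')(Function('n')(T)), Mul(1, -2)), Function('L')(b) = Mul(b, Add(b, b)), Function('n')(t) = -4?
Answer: Rational(110, 3) ≈ 36.667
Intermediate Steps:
Function('s')(o) = Add(8, Mul(Rational(1, 2), o)) (Function('s')(o) = Mul(Rational(1, 2), Add(o, Mul(-1, -16))) = Mul(Rational(1, 2), Add(o, 16)) = Mul(Rational(1, 2), Add(16, o)) = Add(8, Mul(Rational(1, 2), o)))
Function('L')(b) = Mul(2, Pow(b, 2)) (Function('L')(b) = Mul(b, Mul(2, b)) = Mul(2, Pow(b, 2)))
Function('h')(T) = Rational(10, 3) (Function('h')(T) = Mul(Rational(1, 9), Add(Mul(2, Pow(-4, 2)), Mul(1, -2))) = Mul(Rational(1, 9), Add(Mul(2, 16), -2)) = Mul(Rational(1, 9), Add(32, -2)) = Mul(Rational(1, 9), 30) = Rational(10, 3))
R = 11 (R = Add(8, Mul(Rational(1, 2), Add(Add(-4, 6), 4))) = Add(8, Mul(Rational(1, 2), Add(2, 4))) = Add(8, Mul(Rational(1, 2), 6)) = Add(8, 3) = 11)
Mul(Function('h')(21), R) = Mul(Rational(10, 3), 11) = Rational(110, 3)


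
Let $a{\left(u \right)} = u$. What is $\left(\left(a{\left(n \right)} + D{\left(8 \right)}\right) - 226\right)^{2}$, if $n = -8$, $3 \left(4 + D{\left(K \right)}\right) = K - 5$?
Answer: $56169$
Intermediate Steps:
$D{\left(K \right)} = - \frac{17}{3} + \frac{K}{3}$ ($D{\left(K \right)} = -4 + \frac{K - 5}{3} = -4 + \frac{-5 + K}{3} = -4 + \left(- \frac{5}{3} + \frac{K}{3}\right) = - \frac{17}{3} + \frac{K}{3}$)
$\left(\left(a{\left(n \right)} + D{\left(8 \right)}\right) - 226\right)^{2} = \left(\left(-8 + \left(- \frac{17}{3} + \frac{1}{3} \cdot 8\right)\right) - 226\right)^{2} = \left(\left(-8 + \left(- \frac{17}{3} + \frac{8}{3}\right)\right) - 226\right)^{2} = \left(\left(-8 - 3\right) - 226\right)^{2} = \left(-11 - 226\right)^{2} = \left(-237\right)^{2} = 56169$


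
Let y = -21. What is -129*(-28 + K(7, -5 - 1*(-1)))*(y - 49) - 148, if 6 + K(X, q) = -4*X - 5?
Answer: -605158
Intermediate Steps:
K(X, q) = -11 - 4*X (K(X, q) = -6 + (-4*X - 5) = -6 + (-5 - 4*X) = -11 - 4*X)
-129*(-28 + K(7, -5 - 1*(-1)))*(y - 49) - 148 = -129*(-28 + (-11 - 4*7))*(-21 - 49) - 148 = -129*(-28 + (-11 - 28))*(-70) - 148 = -129*(-28 - 39)*(-70) - 148 = -(-8643)*(-70) - 148 = -129*4690 - 148 = -605010 - 148 = -605158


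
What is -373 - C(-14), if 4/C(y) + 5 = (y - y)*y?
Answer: -1861/5 ≈ -372.20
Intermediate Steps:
C(y) = -4/5 (C(y) = 4/(-5 + (y - y)*y) = 4/(-5 + 0*y) = 4/(-5 + 0) = 4/(-5) = 4*(-1/5) = -4/5)
-373 - C(-14) = -373 - 1*(-4/5) = -373 + 4/5 = -1861/5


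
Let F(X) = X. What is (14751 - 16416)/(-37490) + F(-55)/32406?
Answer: 235882/5522277 ≈ 0.042715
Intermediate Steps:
(14751 - 16416)/(-37490) + F(-55)/32406 = (14751 - 16416)/(-37490) - 55/32406 = -1665*(-1/37490) - 55*1/32406 = 333/7498 - 5/2946 = 235882/5522277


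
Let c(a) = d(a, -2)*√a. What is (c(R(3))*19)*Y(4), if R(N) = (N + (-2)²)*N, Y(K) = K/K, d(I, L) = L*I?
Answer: -798*√21 ≈ -3656.9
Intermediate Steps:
d(I, L) = I*L
Y(K) = 1
R(N) = N*(4 + N) (R(N) = (N + 4)*N = (4 + N)*N = N*(4 + N))
c(a) = -2*a^(3/2) (c(a) = (a*(-2))*√a = (-2*a)*√a = -2*a^(3/2))
(c(R(3))*19)*Y(4) = (-2*3*√3*(4 + 3)^(3/2)*19)*1 = (-2*21*√21*19)*1 = (-42*√21*19)*1 = -798*√21*1 = -798*√21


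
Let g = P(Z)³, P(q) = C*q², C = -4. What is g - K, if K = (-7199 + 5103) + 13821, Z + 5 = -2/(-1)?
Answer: -58381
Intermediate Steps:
Z = -3 (Z = -5 - 2/(-1) = -5 - 2*(-1) = -5 + 2 = -3)
P(q) = -4*q²
K = 11725 (K = -2096 + 13821 = 11725)
g = -46656 (g = (-4*(-3)²)³ = (-4*9)³ = (-36)³ = -46656)
g - K = -46656 - 1*11725 = -46656 - 11725 = -58381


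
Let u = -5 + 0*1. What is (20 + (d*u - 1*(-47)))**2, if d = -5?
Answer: 8464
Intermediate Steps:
u = -5 (u = -5 + 0 = -5)
(20 + (d*u - 1*(-47)))**2 = (20 + (-5*(-5) - 1*(-47)))**2 = (20 + (25 + 47))**2 = (20 + 72)**2 = 92**2 = 8464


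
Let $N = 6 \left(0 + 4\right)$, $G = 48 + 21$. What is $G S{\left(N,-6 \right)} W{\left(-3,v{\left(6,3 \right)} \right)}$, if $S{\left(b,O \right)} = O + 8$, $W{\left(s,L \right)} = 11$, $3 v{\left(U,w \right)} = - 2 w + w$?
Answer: $1518$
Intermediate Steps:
$v{\left(U,w \right)} = - \frac{w}{3}$ ($v{\left(U,w \right)} = \frac{- 2 w + w}{3} = \frac{\left(-1\right) w}{3} = - \frac{w}{3}$)
$G = 69$
$N = 24$ ($N = 6 \cdot 4 = 24$)
$S{\left(b,O \right)} = 8 + O$
$G S{\left(N,-6 \right)} W{\left(-3,v{\left(6,3 \right)} \right)} = 69 \left(8 - 6\right) 11 = 69 \cdot 2 \cdot 11 = 138 \cdot 11 = 1518$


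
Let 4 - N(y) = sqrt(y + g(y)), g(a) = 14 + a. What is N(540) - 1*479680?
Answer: -479676 - sqrt(1094) ≈ -4.7971e+5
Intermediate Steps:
N(y) = 4 - sqrt(14 + 2*y) (N(y) = 4 - sqrt(y + (14 + y)) = 4 - sqrt(14 + 2*y))
N(540) - 1*479680 = (4 - sqrt(14 + 2*540)) - 1*479680 = (4 - sqrt(14 + 1080)) - 479680 = (4 - sqrt(1094)) - 479680 = -479676 - sqrt(1094)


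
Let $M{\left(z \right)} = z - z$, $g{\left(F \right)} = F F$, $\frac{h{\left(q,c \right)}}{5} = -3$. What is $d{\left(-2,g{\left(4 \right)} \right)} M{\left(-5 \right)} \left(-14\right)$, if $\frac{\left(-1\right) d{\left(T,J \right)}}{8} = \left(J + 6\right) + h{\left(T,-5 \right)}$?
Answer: $0$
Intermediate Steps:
$h{\left(q,c \right)} = -15$ ($h{\left(q,c \right)} = 5 \left(-3\right) = -15$)
$g{\left(F \right)} = F^{2}$
$d{\left(T,J \right)} = 72 - 8 J$ ($d{\left(T,J \right)} = - 8 \left(\left(J + 6\right) - 15\right) = - 8 \left(\left(6 + J\right) - 15\right) = - 8 \left(-9 + J\right) = 72 - 8 J$)
$M{\left(z \right)} = 0$
$d{\left(-2,g{\left(4 \right)} \right)} M{\left(-5 \right)} \left(-14\right) = \left(72 - 8 \cdot 4^{2}\right) 0 \left(-14\right) = \left(72 - 128\right) 0 \left(-14\right) = \left(-56\right) 0 \left(-14\right) = 0 \left(-14\right) = 0$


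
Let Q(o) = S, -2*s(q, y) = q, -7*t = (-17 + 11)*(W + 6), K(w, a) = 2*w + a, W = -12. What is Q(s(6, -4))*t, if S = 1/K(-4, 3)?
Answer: 36/35 ≈ 1.0286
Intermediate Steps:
K(w, a) = a + 2*w
t = -36/7 (t = -(-17 + 11)*(-12 + 6)/7 = -(-6)*(-6)/7 = -1/7*36 = -36/7 ≈ -5.1429)
s(q, y) = -q/2
S = -1/5 (S = 1/(3 + 2*(-4)) = 1/(3 - 8) = 1/(-5) = -1/5 ≈ -0.20000)
Q(o) = -1/5
Q(s(6, -4))*t = -1/5*(-36/7) = 36/35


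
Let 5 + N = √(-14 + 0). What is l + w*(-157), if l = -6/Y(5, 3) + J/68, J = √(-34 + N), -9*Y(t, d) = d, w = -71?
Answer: 11165 + √(-39 + I*√14)/68 ≈ 11165.0 + 0.091944*I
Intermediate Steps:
Y(t, d) = -d/9
N = -5 + I*√14 (N = -5 + √(-14 + 0) = -5 + √(-14) = -5 + I*√14 ≈ -5.0 + 3.7417*I)
J = √(-39 + I*√14) (J = √(-34 + (-5 + I*√14)) = √(-39 + I*√14) ≈ 0.29923 + 6.2522*I)
l = 18 + √(-39 + I*√14)/68 (l = -6/((-⅑*3)) + √(-39 + I*√14)/68 = -6/(-⅓) + √(-39 + I*√14)*(1/68) = -6*(-3) + √(-39 + I*√14)/68 = 18 + √(-39 + I*√14)/68 ≈ 18.004 + 0.091944*I)
l + w*(-157) = (18 + √(-39 + I*√14)/68) - 71*(-157) = (18 + √(-39 + I*√14)/68) + 11147 = 11165 + √(-39 + I*√14)/68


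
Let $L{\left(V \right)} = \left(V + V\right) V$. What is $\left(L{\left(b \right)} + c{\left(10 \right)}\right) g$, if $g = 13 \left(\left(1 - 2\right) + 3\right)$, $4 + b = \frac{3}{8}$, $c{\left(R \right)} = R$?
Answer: $\frac{15093}{16} \approx 943.31$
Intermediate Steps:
$b = - \frac{29}{8}$ ($b = -4 + \frac{3}{8} = - \frac{29}{8} \approx -3.625$)
$L{\left(V \right)} = 2 V^{2}$ ($L{\left(V \right)} = 2 V V = 2 V^{2}$)
$g = 26$ ($g = 13 \left(-1 + 3\right) = 13 \cdot 2 = 26$)
$\left(L{\left(b \right)} + c{\left(10 \right)}\right) g = \left(2 \left(- \frac{29}{8}\right)^{2} + 10\right) 26 = \left(2 \cdot \frac{841}{64} + 10\right) 26 = \left(\frac{841}{32} + 10\right) 26 = \frac{1161}{32} \cdot 26 = \frac{15093}{16}$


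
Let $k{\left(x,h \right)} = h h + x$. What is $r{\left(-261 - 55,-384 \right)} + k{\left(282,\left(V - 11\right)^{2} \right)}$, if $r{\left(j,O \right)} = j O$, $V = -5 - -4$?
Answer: $142362$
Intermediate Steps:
$V = -1$ ($V = -5 + 4 = -1$)
$r{\left(j,O \right)} = O j$
$k{\left(x,h \right)} = x + h^{2}$ ($k{\left(x,h \right)} = h^{2} + x = x + h^{2}$)
$r{\left(-261 - 55,-384 \right)} + k{\left(282,\left(V - 11\right)^{2} \right)} = - 384 \left(-261 - 55\right) + \left(282 + \left(\left(-1 - 11\right)^{2}\right)^{2}\right) = \left(-384\right) \left(-316\right) + \left(282 + \left(\left(-12\right)^{2}\right)^{2}\right) = 121344 + \left(282 + 144^{2}\right) = 121344 + \left(282 + 20736\right) = 121344 + 21018 = 142362$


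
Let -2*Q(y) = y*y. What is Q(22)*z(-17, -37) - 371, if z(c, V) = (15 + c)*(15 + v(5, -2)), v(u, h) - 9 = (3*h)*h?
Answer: 17053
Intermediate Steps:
v(u, h) = 9 + 3*h² (v(u, h) = 9 + (3*h)*h = 9 + 3*h²)
z(c, V) = 540 + 36*c (z(c, V) = (15 + c)*(15 + (9 + 3*(-2)²)) = (15 + c)*(15 + (9 + 3*4)) = (15 + c)*(15 + (9 + 12)) = (15 + c)*(15 + 21) = (15 + c)*36 = 540 + 36*c)
Q(y) = -y²/2 (Q(y) = -y*y/2 = -y²/2)
Q(22)*z(-17, -37) - 371 = (-½*22²)*(540 + 36*(-17)) - 371 = (-½*484)*(540 - 612) - 371 = -242*(-72) - 371 = 17424 - 371 = 17053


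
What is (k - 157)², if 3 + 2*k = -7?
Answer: 26244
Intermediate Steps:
k = -5 (k = -3/2 + (½)*(-7) = -3/2 - 7/2 = -5)
(k - 157)² = (-5 - 157)² = (-162)² = 26244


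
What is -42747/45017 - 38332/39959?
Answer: -3433719017/1798834303 ≈ -1.9089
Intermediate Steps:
-42747/45017 - 38332/39959 = -3433719017/1798834303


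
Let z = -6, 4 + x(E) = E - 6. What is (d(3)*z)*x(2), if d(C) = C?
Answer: 144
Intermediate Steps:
x(E) = -10 + E (x(E) = -4 + (E - 6) = -4 + (-6 + E) = -10 + E)
(d(3)*z)*x(2) = (3*(-6))*(-10 + 2) = -18*(-8) = 144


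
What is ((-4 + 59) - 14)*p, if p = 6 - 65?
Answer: -2419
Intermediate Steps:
p = -59
((-4 + 59) - 14)*p = ((-4 + 59) - 14)*(-59) = (55 - 14)*(-59) = 41*(-59) = -2419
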